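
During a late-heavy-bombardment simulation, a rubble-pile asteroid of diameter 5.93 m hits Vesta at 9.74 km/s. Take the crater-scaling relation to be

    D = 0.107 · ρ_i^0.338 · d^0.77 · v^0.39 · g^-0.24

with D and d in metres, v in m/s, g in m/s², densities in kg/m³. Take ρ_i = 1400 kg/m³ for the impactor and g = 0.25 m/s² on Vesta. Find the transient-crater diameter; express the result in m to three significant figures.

In SI units: v = 9740 m/s.
ρ_i^0.338 = 1400^0.338 = 11.57
d^0.77 = 5.93^0.77 = 3.938
v^0.39 = 9740^0.39 = 35.94
g^-0.24 = 0.25^-0.24 = 1.395
D = 0.107 × 11.57 × 3.938 × 35.94 × 1.395 = 244.4 m

D ≈ 244 m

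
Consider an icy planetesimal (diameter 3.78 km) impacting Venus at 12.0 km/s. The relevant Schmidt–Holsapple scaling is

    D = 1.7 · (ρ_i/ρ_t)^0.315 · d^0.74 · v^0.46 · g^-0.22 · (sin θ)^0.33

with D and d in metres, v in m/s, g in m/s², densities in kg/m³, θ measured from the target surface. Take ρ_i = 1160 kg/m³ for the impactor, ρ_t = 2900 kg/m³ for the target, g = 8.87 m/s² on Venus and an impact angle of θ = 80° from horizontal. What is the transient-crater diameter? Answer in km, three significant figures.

In SI units: d = 3780 m, v = 12000 m/s.
(ρ_i/ρ_t)^0.315 = (1160/2900)^0.315 = 0.7493
d^0.74 = 3780^0.74 = 444.0
v^0.46 = 12000^0.46 = 75.24
g^-0.22 = 8.87^-0.22 = 0.6187
(sin 80°)^0.33 = 0.9848^0.33 = 0.9950
D = 1.7 × 0.7493 × 444.0 × 75.24 × 0.6187 × 0.9950 = 26196 m
   = 26.20 km

D ≈ 26.2 km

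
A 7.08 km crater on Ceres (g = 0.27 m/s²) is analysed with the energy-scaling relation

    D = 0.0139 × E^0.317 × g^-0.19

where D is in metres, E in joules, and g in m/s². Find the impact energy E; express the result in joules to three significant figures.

E ≈ 4.60 × 10^17 J

Rearranging: E = [D / (0.0139 · g^-0.19)]^(1/0.317).
D = 7080 m.
g^-0.19 = 0.27^-0.19 = 1.282
D / (0.0139 × 1.282) = 7080 / (0.01782) = 3.973 × 10^5
E = (3.973 × 10^5)^3.1546 = 4.602 × 10^17 J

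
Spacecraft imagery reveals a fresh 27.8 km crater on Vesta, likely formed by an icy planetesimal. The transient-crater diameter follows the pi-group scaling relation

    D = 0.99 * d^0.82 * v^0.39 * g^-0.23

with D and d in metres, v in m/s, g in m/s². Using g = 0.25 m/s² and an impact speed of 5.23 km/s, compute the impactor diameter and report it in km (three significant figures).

d ≈ 3.07 km

Rearranging for d: d = [D / (0.99 · 5230^0.39 · 0.25^-0.23)]^(1/0.82).
D = 27800 m.
5230^0.39 = 28.20
0.25^-0.23 = 1.376
Denominator = 0.99 × 28.20 × 1.376 = 38.42
D / 38.42 = 27800 / 38.42 = 723.6
d = 723.6^(1/0.82) = 723.6^1.2195 = 3070 m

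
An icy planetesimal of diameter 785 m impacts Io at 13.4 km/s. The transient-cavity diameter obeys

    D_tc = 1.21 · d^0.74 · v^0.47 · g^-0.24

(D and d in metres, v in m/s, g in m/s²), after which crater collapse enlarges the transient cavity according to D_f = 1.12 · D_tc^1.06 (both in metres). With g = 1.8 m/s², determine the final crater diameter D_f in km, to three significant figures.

D_f ≈ 25.1 km

v = 13400 m/s.
d^0.74 = 785^0.74 = 138.7
v^0.47 = 13400^0.47 = 87.04
g^-0.24 = 1.8^-0.24 = 0.8684
D_tc = 1.21 × 138.7 × 87.04 × 0.8684 = 12690 m
D_f = 1.12 × (12690)^1.06 = 25055 m
     = 25.05 km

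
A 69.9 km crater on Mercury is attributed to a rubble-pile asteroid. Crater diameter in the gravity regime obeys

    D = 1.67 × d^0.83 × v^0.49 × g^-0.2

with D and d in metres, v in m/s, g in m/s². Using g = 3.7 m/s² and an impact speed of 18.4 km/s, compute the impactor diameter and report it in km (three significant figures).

Rearranging for d: d = [D / (1.67 · 18400^0.49 · 3.7^-0.2)]^(1/0.83).
D = 69900 m.
18400^0.49 = 123.0
3.7^-0.2 = 0.7698
Denominator = 1.67 × 123.0 × 0.7698 = 158.1
D / 158.1 = 69900 / 158.1 = 442.1
d = 442.1^(1/0.83) = 442.1^1.2048 = 1539 m

d ≈ 1.54 km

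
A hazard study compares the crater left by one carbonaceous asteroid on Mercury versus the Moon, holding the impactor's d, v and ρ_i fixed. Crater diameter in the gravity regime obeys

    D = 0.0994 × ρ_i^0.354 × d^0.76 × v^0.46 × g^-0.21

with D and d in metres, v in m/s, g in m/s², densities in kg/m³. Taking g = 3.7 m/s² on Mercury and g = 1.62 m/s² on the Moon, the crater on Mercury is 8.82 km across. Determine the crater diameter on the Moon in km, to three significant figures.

All impactor-dependent factors cancel in the ratio, leaving D_Moon/D_Mercury = (g_Moon/g_Mercury)^-0.21.
(1.62/3.7)^-0.21 = 0.4378^-0.21 = 1.189
D_Moon = 1.189 × 8.82 km = 10.5 km

D ≈ 10.5 km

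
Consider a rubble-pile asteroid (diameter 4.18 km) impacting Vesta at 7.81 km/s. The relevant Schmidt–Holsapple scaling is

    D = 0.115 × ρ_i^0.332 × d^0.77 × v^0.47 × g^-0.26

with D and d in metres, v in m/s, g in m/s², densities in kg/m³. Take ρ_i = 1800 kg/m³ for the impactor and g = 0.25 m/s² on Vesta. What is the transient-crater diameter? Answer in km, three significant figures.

D ≈ 82.4 km

In SI units: d = 4180 m, v = 7810 m/s.
ρ_i^0.332 = 1800^0.332 = 12.04
d^0.77 = 4180^0.77 = 614.2
v^0.47 = 7810^0.47 = 67.54
g^-0.26 = 0.25^-0.26 = 1.434
D = 0.115 × 12.04 × 614.2 × 67.54 × 1.434 = 82365 m
   = 82.37 km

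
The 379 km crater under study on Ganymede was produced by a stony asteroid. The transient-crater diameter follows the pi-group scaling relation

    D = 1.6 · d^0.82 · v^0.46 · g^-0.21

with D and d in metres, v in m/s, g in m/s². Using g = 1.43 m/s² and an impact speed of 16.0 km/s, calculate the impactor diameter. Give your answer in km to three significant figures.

d ≈ 17.2 km

Rearranging for d: d = [D / (1.6 · 16000^0.46 · 1.43^-0.21)]^(1/0.82).
D = 379000 m.
16000^0.46 = 85.88
1.43^-0.21 = 0.9276
Denominator = 1.6 × 85.88 × 0.9276 = 127.5
D / 127.5 = 379000 / 127.5 = 2973
d = 2973^(1/0.82) = 2973^1.2195 = 17201 m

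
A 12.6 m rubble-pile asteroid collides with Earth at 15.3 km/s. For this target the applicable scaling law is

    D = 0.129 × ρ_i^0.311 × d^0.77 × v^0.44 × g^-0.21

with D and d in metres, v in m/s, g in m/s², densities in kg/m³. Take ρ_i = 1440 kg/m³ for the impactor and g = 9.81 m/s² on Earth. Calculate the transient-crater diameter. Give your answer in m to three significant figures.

In SI units: v = 15300 m/s.
ρ_i^0.311 = 1440^0.311 = 9.600
d^0.77 = 12.6^0.77 = 7.035
v^0.44 = 15300^0.44 = 69.38
g^-0.21 = 9.81^-0.21 = 0.6191
D = 0.129 × 9.600 × 7.035 × 69.38 × 0.6191 = 374.2 m

D ≈ 374 m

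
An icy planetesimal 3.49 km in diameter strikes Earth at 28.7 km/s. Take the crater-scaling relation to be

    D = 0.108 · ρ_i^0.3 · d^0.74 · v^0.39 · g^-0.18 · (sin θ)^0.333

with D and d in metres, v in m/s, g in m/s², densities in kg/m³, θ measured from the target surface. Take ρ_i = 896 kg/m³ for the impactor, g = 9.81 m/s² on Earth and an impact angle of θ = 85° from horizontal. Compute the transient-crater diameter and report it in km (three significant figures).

In SI units: d = 3490 m, v = 28700 m/s.
ρ_i^0.3 = 896^0.3 = 7.686
d^0.74 = 3490^0.74 = 418.5
v^0.39 = 28700^0.39 = 54.77
g^-0.18 = 9.81^-0.18 = 0.6630
(sin 85°)^0.333 = 0.9962^0.333 = 0.9987
D = 0.108 × 7.686 × 418.5 × 54.77 × 0.6630 × 0.9987 = 12598 m
   = 12.60 km

D ≈ 12.6 km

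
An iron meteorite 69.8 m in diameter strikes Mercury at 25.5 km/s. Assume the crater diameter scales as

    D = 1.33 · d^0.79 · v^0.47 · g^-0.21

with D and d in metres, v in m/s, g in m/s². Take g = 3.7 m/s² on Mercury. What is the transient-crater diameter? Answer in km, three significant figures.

D ≈ 3.41 km

In SI units: v = 25500 m/s.
d^0.79 = 69.8^0.79 = 28.62
v^0.47 = 25500^0.47 = 117.8
g^-0.21 = 3.7^-0.21 = 0.7598
D = 1.33 × 28.62 × 117.8 × 0.7598 = 3407 m
   = 3.407 km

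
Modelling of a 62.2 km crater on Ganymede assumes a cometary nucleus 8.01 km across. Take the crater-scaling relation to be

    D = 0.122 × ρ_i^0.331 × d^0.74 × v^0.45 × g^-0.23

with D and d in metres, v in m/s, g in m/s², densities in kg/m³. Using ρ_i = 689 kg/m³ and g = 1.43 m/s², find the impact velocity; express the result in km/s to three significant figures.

Rearranging for v: v = [D / (0.122 · 689^0.331 · 8010^0.74 · 1.43^-0.23)]^(1/0.45).
D = 62200 m.
689^0.331 = 8.699
8010^0.74 = 773.9
1.43^-0.23 = 0.9210
Denominator = 0.122 × 8.699 × 773.9 × 0.9210 = 756.4
D / 756.4 = 62200 / 756.4 = 82.23
v = 82.23^(1/0.45) = 82.23^2.2222 = 18013 m/s

v ≈ 18.0 km/s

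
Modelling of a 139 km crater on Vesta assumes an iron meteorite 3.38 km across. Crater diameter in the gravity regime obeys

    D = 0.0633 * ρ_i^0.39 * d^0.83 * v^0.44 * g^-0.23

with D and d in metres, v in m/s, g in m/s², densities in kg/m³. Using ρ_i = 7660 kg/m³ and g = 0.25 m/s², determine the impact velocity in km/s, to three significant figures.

v ≈ 9.96 km/s

Rearranging for v: v = [D / (0.0633 · 7660^0.39 · 3380^0.83 · 0.25^-0.23)]^(1/0.44).
D = 139000 m.
7660^0.39 = 32.72
3380^0.83 = 849.2
0.25^-0.23 = 1.376
Denominator = 0.0633 × 32.72 × 849.2 × 1.376 = 2420
D / 2420 = 139000 / 2420 = 57.44
v = 57.44^(1/0.44) = 57.44^2.2727 = 9958 m/s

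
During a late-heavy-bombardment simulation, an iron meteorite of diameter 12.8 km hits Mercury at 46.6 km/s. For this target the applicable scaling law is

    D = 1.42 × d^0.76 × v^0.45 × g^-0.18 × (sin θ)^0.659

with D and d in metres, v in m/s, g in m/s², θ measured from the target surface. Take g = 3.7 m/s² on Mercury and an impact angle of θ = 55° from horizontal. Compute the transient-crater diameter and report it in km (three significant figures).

D ≈ 164 km

In SI units: d = 12800 m, v = 46600 m/s.
d^0.76 = 12800^0.76 = 1323
v^0.45 = 46600^0.45 = 126.1
g^-0.18 = 3.7^-0.18 = 0.7902
(sin 55°)^0.659 = 0.8192^0.659 = 0.8768
D = 1.42 × 1323 × 126.1 × 0.7902 × 0.8768 = 1.641 × 10^5 m
   = 164.1 km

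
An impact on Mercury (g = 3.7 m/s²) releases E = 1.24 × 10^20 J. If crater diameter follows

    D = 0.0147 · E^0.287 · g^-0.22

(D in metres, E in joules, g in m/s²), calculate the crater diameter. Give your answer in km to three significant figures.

E^0.287 = (1.24 × 10^20)^0.287 = 5.845 × 10^5
g^-0.22 = 3.7^-0.22 = 0.7499
D = 0.0147 × 5.845 × 10^5 × 0.7499 = 6443 m
   = 6.443 km

D ≈ 6.44 km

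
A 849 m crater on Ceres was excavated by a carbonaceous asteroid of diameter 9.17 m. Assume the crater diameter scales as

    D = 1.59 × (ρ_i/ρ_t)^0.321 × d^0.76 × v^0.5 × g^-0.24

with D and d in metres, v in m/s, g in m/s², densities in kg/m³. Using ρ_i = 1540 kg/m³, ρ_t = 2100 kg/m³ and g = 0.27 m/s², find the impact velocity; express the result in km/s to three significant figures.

v ≈ 6.39 km/s

Rearranging for v: v = [D / (1.59 · (1540/2100)^0.321 · 9.17^0.76 · 0.27^-0.24)]^(1/0.5).
(1540/2100)^0.321 = 0.9052
9.17^0.76 = 5.388
0.27^-0.24 = 1.369
Denominator = 1.59 × 0.9052 × 5.388 × 1.369 = 10.62
D / 10.62 = 849 / 10.62 = 79.94
v = 79.94^(1/0.5) = 79.94^2 = 6390 m/s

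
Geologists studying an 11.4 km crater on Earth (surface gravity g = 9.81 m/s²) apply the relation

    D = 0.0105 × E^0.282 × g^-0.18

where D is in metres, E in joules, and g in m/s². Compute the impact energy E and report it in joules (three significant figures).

Rearranging: E = [D / (0.0105 · g^-0.18)]^(1/0.282).
D = 11400 m.
g^-0.18 = 9.81^-0.18 = 0.6630
D / (0.0105 × 0.6630) = 11400 / (6.962 × 10^-3) = 1.637 × 10^6
E = (1.637 × 10^6)^3.5461 = 1.086 × 10^22 J

E ≈ 1.09 × 10^22 J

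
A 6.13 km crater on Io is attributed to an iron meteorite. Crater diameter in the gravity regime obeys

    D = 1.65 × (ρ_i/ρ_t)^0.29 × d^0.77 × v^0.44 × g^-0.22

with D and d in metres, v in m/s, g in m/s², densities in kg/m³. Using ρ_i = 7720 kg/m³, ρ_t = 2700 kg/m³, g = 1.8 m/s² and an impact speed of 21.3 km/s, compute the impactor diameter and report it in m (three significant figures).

d ≈ 116 m

Rearranging for d: d = [D / (1.65 · (7720/2700)^0.29 · 21300^0.44 · 1.8^-0.22)]^(1/0.77).
D = 6130 m.
(7720/2700)^0.29 = 1.356
21300^0.44 = 80.26
1.8^-0.22 = 0.8787
Denominator = 1.65 × 1.356 × 80.26 × 0.8787 = 157.8
D / 157.8 = 6130 / 157.8 = 38.85
d = 38.85^(1/0.77) = 38.85^1.2987 = 115.9 m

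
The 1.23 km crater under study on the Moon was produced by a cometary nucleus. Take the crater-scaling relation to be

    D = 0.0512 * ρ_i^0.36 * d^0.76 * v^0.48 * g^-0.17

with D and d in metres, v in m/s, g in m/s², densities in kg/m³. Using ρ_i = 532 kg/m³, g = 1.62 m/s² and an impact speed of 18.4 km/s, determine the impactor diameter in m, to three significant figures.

Rearranging for d: d = [D / (0.0512 · 532^0.36 · 18400^0.48 · 1.62^-0.17)]^(1/0.76).
D = 1230 m.
532^0.36 = 9.579
18400^0.48 = 111.5
1.62^-0.17 = 0.9213
Denominator = 0.0512 × 9.579 × 111.5 × 0.9213 = 50.38
D / 50.38 = 1230 / 50.38 = 24.41
d = 24.41^(1/0.76) = 24.41^1.3158 = 66.95 m

d ≈ 67.0 m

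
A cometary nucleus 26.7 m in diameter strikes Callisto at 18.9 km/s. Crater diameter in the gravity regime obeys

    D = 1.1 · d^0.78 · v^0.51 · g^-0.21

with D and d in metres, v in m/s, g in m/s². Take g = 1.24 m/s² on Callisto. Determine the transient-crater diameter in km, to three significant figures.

In SI units: v = 18900 m/s.
d^0.78 = 26.7^0.78 = 12.96
v^0.51 = 18900^0.51 = 151.7
g^-0.21 = 1.24^-0.21 = 0.9558
D = 1.1 × 12.96 × 151.7 × 0.9558 = 2067 m
   = 2.067 km

D ≈ 2.07 km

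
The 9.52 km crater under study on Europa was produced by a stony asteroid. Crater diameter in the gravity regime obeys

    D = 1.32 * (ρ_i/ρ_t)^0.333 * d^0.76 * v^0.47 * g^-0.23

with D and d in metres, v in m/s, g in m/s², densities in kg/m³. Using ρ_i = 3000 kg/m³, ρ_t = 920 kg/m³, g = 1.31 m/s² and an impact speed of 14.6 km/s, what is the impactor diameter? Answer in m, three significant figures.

Rearranging for d: d = [D / (1.32 · (3000/920)^0.333 · 14600^0.47 · 1.31^-0.23)]^(1/0.76).
D = 9520 m.
(3000/920)^0.333 = 1.482
14600^0.47 = 90.62
1.31^-0.23 = 0.9398
Denominator = 1.32 × 1.482 × 90.62 × 0.9398 = 166.6
D / 166.6 = 9520 / 166.6 = 57.14
d = 57.14^(1/0.76) = 57.14^1.3158 = 205.0 m

d ≈ 205 m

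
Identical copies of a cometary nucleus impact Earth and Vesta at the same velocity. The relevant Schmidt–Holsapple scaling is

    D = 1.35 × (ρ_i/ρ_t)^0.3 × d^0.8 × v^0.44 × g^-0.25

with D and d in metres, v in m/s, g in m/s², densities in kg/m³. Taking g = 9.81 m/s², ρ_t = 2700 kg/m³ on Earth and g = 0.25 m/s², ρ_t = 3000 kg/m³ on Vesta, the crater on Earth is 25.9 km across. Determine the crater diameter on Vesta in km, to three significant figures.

D ≈ 62.8 km

The impactor-only factors (d, v, ρ_i) cancel in the ratio, leaving D_Vesta/D_Earth = (g_Vesta/g_Earth)^-0.25 · (ρ_t,Earth/ρ_t,Vesta)^0.3.
(0.25/9.81)^-0.25 = 0.02548^-0.25 = 2.503
(2700/3000)^0.3 = 0.9000^0.3 = 0.9689
Ratio = 2.503 × 0.9689 = 2.425
D_Vesta = 2.425 × 25.9 km = 62.8 km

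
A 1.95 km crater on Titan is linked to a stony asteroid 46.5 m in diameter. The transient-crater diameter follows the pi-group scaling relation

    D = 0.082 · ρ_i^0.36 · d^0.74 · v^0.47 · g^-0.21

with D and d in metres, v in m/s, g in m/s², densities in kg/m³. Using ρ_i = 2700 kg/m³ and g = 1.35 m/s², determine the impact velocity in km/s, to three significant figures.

Rearranging for v: v = [D / (0.082 · 2700^0.36 · 46.5^0.74 · 1.35^-0.21)]^(1/0.47).
D = 1950 m.
2700^0.36 = 17.19
46.5^0.74 = 17.14
1.35^-0.21 = 0.9389
Denominator = 0.082 × 17.19 × 17.14 × 0.9389 = 22.68
D / 22.68 = 1950 / 22.68 = 85.98
v = 85.98^(1/0.47) = 85.98^2.1277 = 13056 m/s

v ≈ 13.1 km/s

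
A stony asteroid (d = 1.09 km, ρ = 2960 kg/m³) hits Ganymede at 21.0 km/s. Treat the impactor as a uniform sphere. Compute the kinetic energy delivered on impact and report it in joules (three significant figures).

E ≈ 4.43 × 10^20 J

d = 1090 m; v = 21000 m/s.
Mass m = (π/6) ρ d³ = (π/6) × 2960 × (1090)³ = 2.007 × 10^12 kg
E = ½ m v² = 0.5 × 2.007 × 10^12 × (21000)² = 4.425 × 10^20 J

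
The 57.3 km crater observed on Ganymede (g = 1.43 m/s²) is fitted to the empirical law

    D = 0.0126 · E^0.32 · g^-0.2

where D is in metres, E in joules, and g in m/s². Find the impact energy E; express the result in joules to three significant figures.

Rearranging: E = [D / (0.0126 · g^-0.2)]^(1/0.32).
D = 57300 m.
g^-0.2 = 1.43^-0.2 = 0.9310
D / (0.0126 × 0.9310) = 57300 / (0.01173) = 4.885 × 10^6
E = (4.885 × 10^6)^3.125 = 7.993 × 10^20 J

E ≈ 7.99 × 10^20 J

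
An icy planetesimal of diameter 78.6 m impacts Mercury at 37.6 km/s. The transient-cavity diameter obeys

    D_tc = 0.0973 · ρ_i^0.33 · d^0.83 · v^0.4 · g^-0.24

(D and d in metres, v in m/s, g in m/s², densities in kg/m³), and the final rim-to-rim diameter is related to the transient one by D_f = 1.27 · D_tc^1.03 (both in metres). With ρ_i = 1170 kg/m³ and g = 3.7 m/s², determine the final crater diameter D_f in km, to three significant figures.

D_f ≈ 2.95 km

v = 37600 m/s.
ρ_i^0.33 = 1170^0.33 = 10.29
d^0.83 = 78.6^0.83 = 37.43
v^0.4 = 37600^0.4 = 67.62
g^-0.24 = 3.7^-0.24 = 0.7305
D_tc = 0.0973 × 10.29 × 37.43 × 67.62 × 0.7305 = 1851 m
D_f = 1.27 × (1851)^1.03 = 2946 m
     = 2.946 km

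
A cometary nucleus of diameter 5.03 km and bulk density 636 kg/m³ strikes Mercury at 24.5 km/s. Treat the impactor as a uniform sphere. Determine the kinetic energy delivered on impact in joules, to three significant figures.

E ≈ 1.27 × 10^22 J

d = 5030 m; v = 24500 m/s.
Mass m = (π/6) ρ d³ = (π/6) × 636 × (5030)³ = 4.238 × 10^13 kg
E = ½ m v² = 0.5 × 4.238 × 10^13 × (24500)² = 1.272 × 10^22 J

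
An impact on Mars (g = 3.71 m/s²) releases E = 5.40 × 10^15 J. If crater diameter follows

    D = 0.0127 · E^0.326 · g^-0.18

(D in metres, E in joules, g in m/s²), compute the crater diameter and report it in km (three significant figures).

E^0.326 = (5.40 × 10^15)^0.326 = 1.345 × 10^5
g^-0.18 = 3.71^-0.18 = 0.7898
D = 0.0127 × 1.345 × 10^5 × 0.7898 = 1349 m
   = 1.349 km

D ≈ 1.35 km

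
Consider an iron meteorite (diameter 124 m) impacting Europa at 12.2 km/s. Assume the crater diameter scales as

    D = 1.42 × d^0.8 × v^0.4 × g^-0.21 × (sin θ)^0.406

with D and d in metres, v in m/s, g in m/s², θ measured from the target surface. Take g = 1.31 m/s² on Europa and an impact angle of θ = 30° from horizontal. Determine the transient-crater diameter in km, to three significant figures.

In SI units: v = 12200 m/s.
d^0.8 = 124^0.8 = 47.29
v^0.4 = 12200^0.4 = 43.11
g^-0.21 = 1.31^-0.21 = 0.9449
(sin 30°)^0.406 = 0.5000^0.406 = 0.7547
D = 1.42 × 47.29 × 43.11 × 0.9449 × 0.7547 = 2064 m
   = 2.064 km

D ≈ 2.06 km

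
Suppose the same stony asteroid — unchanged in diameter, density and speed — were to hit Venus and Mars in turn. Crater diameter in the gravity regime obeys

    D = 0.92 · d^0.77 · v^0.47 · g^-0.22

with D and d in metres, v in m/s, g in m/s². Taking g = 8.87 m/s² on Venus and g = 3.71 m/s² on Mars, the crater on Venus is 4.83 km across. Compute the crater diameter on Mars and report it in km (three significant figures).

D ≈ 5.85 km

All impactor-dependent factors cancel in the ratio, leaving D_Mars/D_Venus = (g_Mars/g_Venus)^-0.22.
(3.71/8.87)^-0.22 = 0.4183^-0.22 = 1.211
D_Mars = 1.211 × 4.83 km = 5.85 km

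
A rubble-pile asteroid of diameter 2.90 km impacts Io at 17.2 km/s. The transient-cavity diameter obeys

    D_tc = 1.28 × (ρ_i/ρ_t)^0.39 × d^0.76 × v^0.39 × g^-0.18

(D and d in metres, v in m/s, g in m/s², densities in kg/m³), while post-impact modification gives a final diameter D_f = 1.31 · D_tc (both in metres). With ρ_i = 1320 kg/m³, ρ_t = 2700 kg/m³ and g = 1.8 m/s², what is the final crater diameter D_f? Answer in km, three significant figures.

In SI: d = 2900 m, v = 17200 m/s.
(ρ_i/ρ_t)^0.39 = (1320/2700)^0.39 = 0.7565
d^0.76 = 2900^0.76 = 428.0
v^0.39 = 17200^0.39 = 44.86
g^-0.18 = 1.8^-0.18 = 0.8996
D_tc = 1.28 × 0.7565 × 428.0 × 44.86 × 0.8996 = 16730 m
D_f = 1.31 × 16730 = 21916 m
     = 21.92 km

D_f ≈ 21.9 km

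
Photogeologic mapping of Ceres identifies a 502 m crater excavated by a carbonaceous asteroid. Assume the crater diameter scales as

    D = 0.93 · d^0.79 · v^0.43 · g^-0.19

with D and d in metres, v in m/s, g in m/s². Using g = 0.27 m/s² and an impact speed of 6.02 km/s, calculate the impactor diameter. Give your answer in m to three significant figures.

d ≈ 18.4 m

Rearranging for d: d = [D / (0.93 · 6020^0.43 · 0.27^-0.19)]^(1/0.79).
6020^0.43 = 42.19
0.27^-0.19 = 1.282
Denominator = 0.93 × 42.19 × 1.282 = 50.30
D / 50.30 = 502 / 50.30 = 9.980
d = 9.980^(1/0.79) = 9.980^1.2658 = 18.39 m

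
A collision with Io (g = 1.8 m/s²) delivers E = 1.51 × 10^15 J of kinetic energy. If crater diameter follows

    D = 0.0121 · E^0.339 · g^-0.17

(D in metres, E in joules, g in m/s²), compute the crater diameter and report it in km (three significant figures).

E^0.339 = (1.51 × 10^15)^0.339 = 1.399 × 10^5
g^-0.17 = 1.8^-0.17 = 0.9049
D = 0.0121 × 1.399 × 10^5 × 0.9049 = 1532 m
   = 1.532 km

D ≈ 1.53 km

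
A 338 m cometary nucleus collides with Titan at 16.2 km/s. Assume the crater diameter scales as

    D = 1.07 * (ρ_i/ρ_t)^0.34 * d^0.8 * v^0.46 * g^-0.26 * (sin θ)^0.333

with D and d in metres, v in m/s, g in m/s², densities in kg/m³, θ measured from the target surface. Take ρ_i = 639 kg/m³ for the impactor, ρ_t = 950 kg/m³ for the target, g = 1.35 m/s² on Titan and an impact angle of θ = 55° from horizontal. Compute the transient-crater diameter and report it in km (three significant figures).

In SI units: v = 16200 m/s.
(ρ_i/ρ_t)^0.34 = (639/950)^0.34 = 0.8739
d^0.8 = 338^0.8 = 105.5
v^0.46 = 16200^0.46 = 86.37
g^-0.26 = 1.35^-0.26 = 0.9249
(sin 55°)^0.333 = 0.8192^0.333 = 0.9357
D = 1.07 × 0.8739 × 105.5 × 86.37 × 0.9249 × 0.9357 = 7374 m
   = 7.374 km

D ≈ 7.37 km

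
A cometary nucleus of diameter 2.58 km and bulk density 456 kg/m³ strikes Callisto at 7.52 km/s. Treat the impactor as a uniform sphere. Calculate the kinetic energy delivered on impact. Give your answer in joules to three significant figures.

d = 2580 m; v = 7520 m/s.
Mass m = (π/6) ρ d³ = (π/6) × 456 × (2580)³ = 4.100 × 10^12 kg
E = ½ m v² = 0.5 × 4.100 × 10^12 × (7520)² = 1.159 × 10^20 J

E ≈ 1.16 × 10^20 J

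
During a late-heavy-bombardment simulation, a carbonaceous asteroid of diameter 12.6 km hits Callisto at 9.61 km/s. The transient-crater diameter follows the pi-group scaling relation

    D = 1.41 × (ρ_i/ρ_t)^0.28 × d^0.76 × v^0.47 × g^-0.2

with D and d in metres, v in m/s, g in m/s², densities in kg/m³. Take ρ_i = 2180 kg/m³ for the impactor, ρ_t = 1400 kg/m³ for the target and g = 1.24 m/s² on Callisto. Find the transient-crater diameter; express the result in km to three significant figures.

In SI units: d = 12600 m, v = 9610 m/s.
(ρ_i/ρ_t)^0.28 = (2180/1400)^0.28 = 1.132
d^0.76 = 12600^0.76 = 1307
v^0.47 = 9610^0.47 = 74.45
g^-0.2 = 1.24^-0.2 = 0.9579
D = 1.41 × 1.132 × 1307 × 74.45 × 0.9579 = 1.488 × 10^5 m
   = 148.8 km

D ≈ 149 km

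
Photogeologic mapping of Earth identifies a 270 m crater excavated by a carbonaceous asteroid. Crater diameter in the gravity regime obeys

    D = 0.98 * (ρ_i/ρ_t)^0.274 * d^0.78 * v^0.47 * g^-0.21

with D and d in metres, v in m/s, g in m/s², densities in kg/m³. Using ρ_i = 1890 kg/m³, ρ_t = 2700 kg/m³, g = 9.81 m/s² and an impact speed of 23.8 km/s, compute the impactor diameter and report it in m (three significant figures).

Rearranging for d: d = [D / (0.98 · (1890/2700)^0.274 · 23800^0.47 · 9.81^-0.21)]^(1/0.78).
(1890/2700)^0.274 = 0.9069
23800^0.47 = 114.0
9.81^-0.21 = 0.6191
Denominator = 0.98 × 0.9069 × 114.0 × 0.6191 = 62.73
D / 62.73 = 270 / 62.73 = 4.304
d = 4.304^(1/0.78) = 4.304^1.2821 = 6.497 m

d ≈ 6.50 m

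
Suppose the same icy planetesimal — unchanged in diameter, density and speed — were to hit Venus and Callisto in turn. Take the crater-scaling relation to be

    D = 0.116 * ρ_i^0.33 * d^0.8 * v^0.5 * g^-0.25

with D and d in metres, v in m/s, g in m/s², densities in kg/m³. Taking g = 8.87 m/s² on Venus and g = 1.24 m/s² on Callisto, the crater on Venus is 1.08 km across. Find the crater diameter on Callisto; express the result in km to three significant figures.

All impactor-dependent factors cancel in the ratio, leaving D_Callisto/D_Venus = (g_Callisto/g_Venus)^-0.25.
(1.24/8.87)^-0.25 = 0.1398^-0.25 = 1.635
D_Callisto = 1.635 × 1.08 km = 1.77 km

D ≈ 1.77 km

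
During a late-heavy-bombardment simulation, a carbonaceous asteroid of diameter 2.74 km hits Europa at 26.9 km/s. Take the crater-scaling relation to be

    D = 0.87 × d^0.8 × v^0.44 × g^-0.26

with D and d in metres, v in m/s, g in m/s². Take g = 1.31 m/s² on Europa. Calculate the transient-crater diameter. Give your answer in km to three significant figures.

In SI units: d = 2740 m, v = 26900 m/s.
d^0.8 = 2740^0.8 = 562.6
v^0.44 = 26900^0.44 = 88.94
g^-0.26 = 1.31^-0.26 = 0.9322
D = 0.87 × 562.6 × 88.94 × 0.9322 = 40581 m
   = 40.58 km

D ≈ 40.6 km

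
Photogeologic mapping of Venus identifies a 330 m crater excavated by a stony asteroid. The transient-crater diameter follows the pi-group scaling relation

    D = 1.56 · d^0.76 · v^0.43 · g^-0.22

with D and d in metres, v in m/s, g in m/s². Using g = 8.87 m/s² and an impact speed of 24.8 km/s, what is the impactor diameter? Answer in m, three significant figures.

Rearranging for d: d = [D / (1.56 · 24800^0.43 · 8.87^-0.22)]^(1/0.76).
24800^0.43 = 77.56
8.87^-0.22 = 0.6187
Denominator = 1.56 × 77.56 × 0.6187 = 74.86
D / 74.86 = 330 / 74.86 = 4.408
d = 4.408^(1/0.76) = 4.408^1.3158 = 7.042 m

d ≈ 7.04 m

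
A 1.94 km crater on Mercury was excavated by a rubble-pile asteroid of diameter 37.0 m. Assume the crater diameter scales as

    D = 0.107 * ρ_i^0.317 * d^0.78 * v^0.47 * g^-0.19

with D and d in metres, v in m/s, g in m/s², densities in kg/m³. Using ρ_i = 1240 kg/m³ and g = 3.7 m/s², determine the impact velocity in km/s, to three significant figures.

Rearranging for v: v = [D / (0.107 · 1240^0.317 · 37^0.78 · 3.7^-0.19)]^(1/0.47).
D = 1940 m.
1240^0.317 = 9.563
37^0.78 = 16.72
3.7^-0.19 = 0.7799
Denominator = 0.107 × 9.563 × 16.72 × 0.7799 = 13.34
D / 13.34 = 1940 / 13.34 = 145.4
v = 145.4^(1/0.47) = 145.4^2.1277 = 39929 m/s

v ≈ 39.9 km/s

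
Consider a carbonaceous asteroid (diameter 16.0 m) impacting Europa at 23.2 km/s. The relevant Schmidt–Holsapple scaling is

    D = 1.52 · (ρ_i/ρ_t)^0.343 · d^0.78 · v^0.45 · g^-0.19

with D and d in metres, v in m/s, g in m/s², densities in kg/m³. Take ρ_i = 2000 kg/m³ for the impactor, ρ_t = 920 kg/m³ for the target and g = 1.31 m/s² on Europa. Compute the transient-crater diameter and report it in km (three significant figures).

D ≈ 1.51 km

In SI units: v = 23200 m/s.
(ρ_i/ρ_t)^0.343 = (2000/920)^0.343 = 1.305
d^0.78 = 16^0.78 = 8.694
v^0.45 = 23200^0.45 = 92.14
g^-0.19 = 1.31^-0.19 = 0.9500
D = 1.52 × 1.305 × 8.694 × 92.14 × 0.9500 = 1510 m
   = 1.510 km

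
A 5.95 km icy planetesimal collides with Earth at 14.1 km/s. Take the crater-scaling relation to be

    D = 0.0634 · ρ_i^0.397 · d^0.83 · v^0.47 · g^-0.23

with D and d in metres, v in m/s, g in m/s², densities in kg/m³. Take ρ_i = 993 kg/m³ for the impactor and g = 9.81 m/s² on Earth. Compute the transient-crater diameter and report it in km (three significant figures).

D ≈ 70.3 km

In SI units: d = 5950 m, v = 14100 m/s.
ρ_i^0.397 = 993^0.397 = 15.48
d^0.83 = 5950^0.83 = 1358
v^0.47 = 14100^0.47 = 89.15
g^-0.23 = 9.81^-0.23 = 0.5914
D = 0.0634 × 15.48 × 1358 × 89.15 × 0.5914 = 70269 m
   = 70.27 km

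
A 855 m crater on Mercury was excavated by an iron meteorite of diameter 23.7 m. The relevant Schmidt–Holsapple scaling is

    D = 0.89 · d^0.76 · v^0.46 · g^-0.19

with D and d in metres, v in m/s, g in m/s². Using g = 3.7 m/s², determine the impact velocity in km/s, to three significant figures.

v ≈ 28.0 km/s

Rearranging for v: v = [D / (0.89 · 23.7^0.76 · 3.7^-0.19)]^(1/0.46).
23.7^0.76 = 11.09
3.7^-0.19 = 0.7799
Denominator = 0.89 × 11.09 × 0.7799 = 7.698
D / 7.698 = 855 / 7.698 = 111.1
v = 111.1^(1/0.46) = 111.1^2.1739 = 28001 m/s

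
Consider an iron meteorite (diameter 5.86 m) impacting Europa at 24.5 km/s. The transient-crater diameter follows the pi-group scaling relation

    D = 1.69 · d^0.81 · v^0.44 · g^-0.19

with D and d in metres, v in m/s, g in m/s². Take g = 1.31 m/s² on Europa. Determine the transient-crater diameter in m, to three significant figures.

D ≈ 574 m

In SI units: v = 24500 m/s.
d^0.81 = 5.86^0.81 = 4.188
v^0.44 = 24500^0.44 = 85.36
g^-0.19 = 1.31^-0.19 = 0.9500
D = 1.69 × 4.188 × 85.36 × 0.9500 = 573.9 m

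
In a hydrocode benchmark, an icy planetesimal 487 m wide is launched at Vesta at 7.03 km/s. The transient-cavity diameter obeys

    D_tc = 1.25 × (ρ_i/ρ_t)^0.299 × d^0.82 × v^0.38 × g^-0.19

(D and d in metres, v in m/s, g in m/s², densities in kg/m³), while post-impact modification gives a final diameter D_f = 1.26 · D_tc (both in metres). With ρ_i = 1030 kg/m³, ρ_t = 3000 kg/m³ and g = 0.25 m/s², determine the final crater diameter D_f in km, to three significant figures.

D_f ≈ 6.89 km

v = 7030 m/s.
(ρ_i/ρ_t)^0.299 = (1030/3000)^0.299 = 0.7264
d^0.82 = 487^0.82 = 159.9
v^0.38 = 7030^0.38 = 28.96
g^-0.19 = 0.25^-0.19 = 1.301
D_tc = 1.25 × 0.7264 × 159.9 × 28.96 × 1.301 = 5470 m
D_f = 1.26 × 5470 = 6892 m
     = 6.892 km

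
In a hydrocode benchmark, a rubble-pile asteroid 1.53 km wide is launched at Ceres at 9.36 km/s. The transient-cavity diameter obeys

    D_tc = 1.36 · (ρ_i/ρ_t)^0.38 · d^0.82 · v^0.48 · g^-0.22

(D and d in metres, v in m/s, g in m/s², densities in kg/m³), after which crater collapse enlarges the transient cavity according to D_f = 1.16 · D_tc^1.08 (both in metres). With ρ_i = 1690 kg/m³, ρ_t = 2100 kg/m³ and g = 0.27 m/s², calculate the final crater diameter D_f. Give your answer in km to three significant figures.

In SI: d = 1530 m, v = 9360 m/s.
(ρ_i/ρ_t)^0.38 = (1690/2100)^0.38 = 0.9208
d^0.82 = 1530^0.82 = 408.7
v^0.48 = 9360^0.48 = 80.58
g^-0.22 = 0.27^-0.22 = 1.334
D_tc = 1.36 × 0.9208 × 408.7 × 80.58 × 1.334 = 55020 m
D_f = 1.16 × (55020)^1.08 = 1.528 × 10^5 m
     = 152.8 km

D_f ≈ 153 km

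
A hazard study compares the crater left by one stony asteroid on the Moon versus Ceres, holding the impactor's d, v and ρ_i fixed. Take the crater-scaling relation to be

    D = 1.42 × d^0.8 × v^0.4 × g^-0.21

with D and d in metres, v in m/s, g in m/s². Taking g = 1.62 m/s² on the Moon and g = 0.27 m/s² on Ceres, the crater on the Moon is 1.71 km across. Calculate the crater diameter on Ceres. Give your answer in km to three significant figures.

All impactor-dependent factors cancel in the ratio, leaving D_Ceres/D_Moon = (g_Ceres/g_Moon)^-0.21.
(0.27/1.62)^-0.21 = 0.1667^-0.21 = 1.457
D_Ceres = 1.457 × 1.71 km = 2.49 km

D ≈ 2.49 km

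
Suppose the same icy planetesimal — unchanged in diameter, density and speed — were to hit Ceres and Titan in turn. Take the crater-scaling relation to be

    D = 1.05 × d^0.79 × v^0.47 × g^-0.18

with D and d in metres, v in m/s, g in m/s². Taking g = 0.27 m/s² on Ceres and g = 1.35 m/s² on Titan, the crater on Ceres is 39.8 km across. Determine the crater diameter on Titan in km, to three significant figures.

All impactor-dependent factors cancel in the ratio, leaving D_Titan/D_Ceres = (g_Titan/g_Ceres)^-0.18.
(1.35/0.27)^-0.18 = 5.000^-0.18 = 0.7485
D_Titan = 0.7485 × 39.8 km = 29.8 km

D ≈ 29.8 km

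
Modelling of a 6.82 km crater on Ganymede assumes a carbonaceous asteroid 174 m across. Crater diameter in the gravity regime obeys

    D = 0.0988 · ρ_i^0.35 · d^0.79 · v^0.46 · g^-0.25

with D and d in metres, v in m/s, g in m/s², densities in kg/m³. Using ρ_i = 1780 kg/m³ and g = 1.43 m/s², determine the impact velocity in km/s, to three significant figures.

Rearranging for v: v = [D / (0.0988 · 1780^0.35 · 174^0.79 · 1.43^-0.25)]^(1/0.46).
D = 6820 m.
1780^0.35 = 13.73
174^0.79 = 58.89
1.43^-0.25 = 0.9145
Denominator = 0.0988 × 13.73 × 58.89 × 0.9145 = 73.06
D / 73.06 = 6820 / 73.06 = 93.35
v = 93.35^(1/0.46) = 93.35^2.1739 = 19179 m/s

v ≈ 19.2 km/s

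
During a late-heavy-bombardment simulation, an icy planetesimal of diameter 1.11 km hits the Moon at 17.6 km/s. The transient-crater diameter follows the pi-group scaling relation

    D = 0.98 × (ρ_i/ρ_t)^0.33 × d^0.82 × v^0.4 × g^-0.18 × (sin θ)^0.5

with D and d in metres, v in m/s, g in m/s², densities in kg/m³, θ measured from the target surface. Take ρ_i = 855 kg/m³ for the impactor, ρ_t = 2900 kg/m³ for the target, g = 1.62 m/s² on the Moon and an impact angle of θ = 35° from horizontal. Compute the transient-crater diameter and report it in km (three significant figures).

In SI units: d = 1110 m, v = 17600 m/s.
(ρ_i/ρ_t)^0.33 = (855/2900)^0.33 = 0.6683
d^0.82 = 1110^0.82 = 314.2
v^0.4 = 17600^0.4 = 49.91
g^-0.18 = 1.62^-0.18 = 0.9168
(sin 35°)^0.5 = 0.5736^0.5 = 0.7574
D = 0.98 × 0.6683 × 314.2 × 49.91 × 0.9168 × 0.7574 = 7132 m
   = 7.132 km

D ≈ 7.13 km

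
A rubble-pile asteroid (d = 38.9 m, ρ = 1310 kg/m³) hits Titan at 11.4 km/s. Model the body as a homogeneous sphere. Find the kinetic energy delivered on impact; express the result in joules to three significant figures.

E ≈ 2.62 × 10^15 J

v = 11400 m/s.
Mass m = (π/6) ρ d³ = (π/6) × 1310 × (38.9)³ = 4.038 × 10^7 kg
E = ½ m v² = 0.5 × 4.038 × 10^7 × (11400)² = 2.624 × 10^15 J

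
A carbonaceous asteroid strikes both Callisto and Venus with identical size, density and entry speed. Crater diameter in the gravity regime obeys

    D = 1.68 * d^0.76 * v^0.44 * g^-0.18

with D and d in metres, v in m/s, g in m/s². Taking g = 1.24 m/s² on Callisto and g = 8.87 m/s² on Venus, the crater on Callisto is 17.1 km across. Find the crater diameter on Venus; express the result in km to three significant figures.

All impactor-dependent factors cancel in the ratio, leaving D_Venus/D_Callisto = (g_Venus/g_Callisto)^-0.18.
(8.87/1.24)^-0.18 = 7.153^-0.18 = 0.7018
D_Venus = 0.7018 × 17.1 km = 12.0 km

D ≈ 12.0 km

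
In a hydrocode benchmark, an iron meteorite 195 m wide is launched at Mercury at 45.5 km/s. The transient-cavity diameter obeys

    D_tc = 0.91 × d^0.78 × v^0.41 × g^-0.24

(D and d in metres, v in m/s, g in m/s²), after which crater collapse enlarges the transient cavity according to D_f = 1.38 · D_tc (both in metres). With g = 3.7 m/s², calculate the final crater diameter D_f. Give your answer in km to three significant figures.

v = 45500 m/s.
d^0.78 = 195^0.78 = 61.13
v^0.41 = 45500^0.41 = 81.24
g^-0.24 = 3.7^-0.24 = 0.7305
D_tc = 0.91 × 61.13 × 81.24 × 0.7305 = 3301 m
D_f = 1.38 × 3301 = 4555 m
     = 4.555 km

D_f ≈ 4.56 km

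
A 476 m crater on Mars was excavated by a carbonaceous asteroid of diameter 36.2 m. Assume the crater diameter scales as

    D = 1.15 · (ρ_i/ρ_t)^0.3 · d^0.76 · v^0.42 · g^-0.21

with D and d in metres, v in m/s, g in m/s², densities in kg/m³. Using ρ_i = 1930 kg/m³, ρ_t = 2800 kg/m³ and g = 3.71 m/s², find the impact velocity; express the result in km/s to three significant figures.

v ≈ 6.46 km/s

Rearranging for v: v = [D / (1.15 · (1930/2800)^0.3 · 36.2^0.76 · 3.71^-0.21)]^(1/0.42).
(1930/2800)^0.3 = 0.8944
36.2^0.76 = 15.30
3.71^-0.21 = 0.7593
Denominator = 1.15 × 0.8944 × 15.30 × 0.7593 = 11.95
D / 11.95 = 476 / 11.95 = 39.83
v = 39.83^(1/0.42) = 39.83^2.381 = 6458 m/s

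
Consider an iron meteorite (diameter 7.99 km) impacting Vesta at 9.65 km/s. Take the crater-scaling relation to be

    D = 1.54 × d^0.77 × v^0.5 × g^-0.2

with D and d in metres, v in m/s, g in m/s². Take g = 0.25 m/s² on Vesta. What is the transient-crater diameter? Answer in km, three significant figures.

In SI units: d = 7990 m, v = 9650 m/s.
d^0.77 = 7990^0.77 = 1011
v^0.5 = 9650^0.5 = 98.23
g^-0.2 = 0.25^-0.2 = 1.320
D = 1.54 × 1011 × 98.23 × 1.320 = 2.019 × 10^5 m
   = 201.9 km

D ≈ 202 km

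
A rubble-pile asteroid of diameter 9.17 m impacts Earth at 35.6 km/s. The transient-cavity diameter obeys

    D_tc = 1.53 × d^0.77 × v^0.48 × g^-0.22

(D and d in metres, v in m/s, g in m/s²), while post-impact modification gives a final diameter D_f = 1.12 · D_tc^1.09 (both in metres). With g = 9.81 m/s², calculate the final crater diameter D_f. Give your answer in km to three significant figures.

D_f ≈ 1.59 km

v = 35600 m/s.
d^0.77 = 9.17^0.77 = 5.508
v^0.48 = 35600^0.48 = 153.0
g^-0.22 = 9.81^-0.22 = 0.6051
D_tc = 1.53 × 5.508 × 153.0 × 0.6051 = 780.2 m
D_f = 1.12 × (780.2)^1.09 = 1591 m
     = 1.591 km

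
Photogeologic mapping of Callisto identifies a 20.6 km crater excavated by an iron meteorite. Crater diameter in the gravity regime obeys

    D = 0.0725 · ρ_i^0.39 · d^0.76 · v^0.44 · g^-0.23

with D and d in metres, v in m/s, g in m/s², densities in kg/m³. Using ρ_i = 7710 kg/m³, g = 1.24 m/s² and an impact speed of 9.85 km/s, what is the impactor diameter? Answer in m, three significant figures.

d ≈ 789 m

Rearranging for d: d = [D / (0.0725 · 7710^0.39 · 9850^0.44 · 1.24^-0.23)]^(1/0.76).
D = 20600 m.
7710^0.39 = 32.81
9850^0.44 = 57.16
1.24^-0.23 = 0.9517
Denominator = 0.0725 × 32.81 × 57.16 × 0.9517 = 129.4
D / 129.4 = 20600 / 129.4 = 159.2
d = 159.2^(1/0.76) = 159.2^1.3158 = 789.4 m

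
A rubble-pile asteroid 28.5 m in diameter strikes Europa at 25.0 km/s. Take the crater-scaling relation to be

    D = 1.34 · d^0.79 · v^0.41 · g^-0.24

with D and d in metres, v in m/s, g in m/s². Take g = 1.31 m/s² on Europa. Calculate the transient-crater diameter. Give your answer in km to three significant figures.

D ≈ 1.13 km

In SI units: v = 25000 m/s.
d^0.79 = 28.5^0.79 = 14.10
v^0.41 = 25000^0.41 = 63.56
g^-0.24 = 1.31^-0.24 = 0.9372
D = 1.34 × 14.10 × 63.56 × 0.9372 = 1125 m
   = 1.125 km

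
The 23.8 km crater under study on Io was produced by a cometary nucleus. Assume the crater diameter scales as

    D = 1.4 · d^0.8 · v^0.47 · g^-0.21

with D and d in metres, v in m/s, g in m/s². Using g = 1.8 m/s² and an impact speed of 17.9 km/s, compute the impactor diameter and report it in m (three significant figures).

Rearranging for d: d = [D / (1.4 · 17900^0.47 · 1.8^-0.21)]^(1/0.8).
D = 23800 m.
17900^0.47 = 99.73
1.8^-0.21 = 0.8839
Denominator = 1.4 × 99.73 × 0.8839 = 123.4
D / 123.4 = 23800 / 123.4 = 192.9
d = 192.9^(1/0.8) = 192.9^1.25 = 718.9 m

d ≈ 719 m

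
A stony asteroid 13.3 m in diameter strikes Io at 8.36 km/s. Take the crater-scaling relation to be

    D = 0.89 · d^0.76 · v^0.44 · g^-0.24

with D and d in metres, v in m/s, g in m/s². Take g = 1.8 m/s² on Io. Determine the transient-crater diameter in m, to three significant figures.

D ≈ 294 m

In SI units: v = 8360 m/s.
d^0.76 = 13.3^0.76 = 7.147
v^0.44 = 8360^0.44 = 53.18
g^-0.24 = 1.8^-0.24 = 0.8684
D = 0.89 × 7.147 × 53.18 × 0.8684 = 293.8 m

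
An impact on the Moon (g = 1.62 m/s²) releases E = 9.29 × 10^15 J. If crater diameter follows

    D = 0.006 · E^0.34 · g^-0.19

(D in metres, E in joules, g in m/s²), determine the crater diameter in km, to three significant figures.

D ≈ 1.47 km

E^0.34 = (9.29 × 10^15)^0.34 = 2.686 × 10^5
g^-0.19 = 1.62^-0.19 = 0.9124
D = 0.006 × 2.686 × 10^5 × 0.9124 = 1470 m
   = 1.470 km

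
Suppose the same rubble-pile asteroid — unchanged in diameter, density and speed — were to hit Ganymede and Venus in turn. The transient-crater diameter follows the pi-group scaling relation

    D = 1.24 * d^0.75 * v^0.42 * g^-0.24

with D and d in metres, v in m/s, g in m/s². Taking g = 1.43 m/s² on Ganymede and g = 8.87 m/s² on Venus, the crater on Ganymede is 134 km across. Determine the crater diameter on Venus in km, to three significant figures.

D ≈ 86.5 km

All impactor-dependent factors cancel in the ratio, leaving D_Venus/D_Ganymede = (g_Venus/g_Ganymede)^-0.24.
(8.87/1.43)^-0.24 = 6.203^-0.24 = 0.6453
D_Venus = 0.6453 × 134 km = 86.5 km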